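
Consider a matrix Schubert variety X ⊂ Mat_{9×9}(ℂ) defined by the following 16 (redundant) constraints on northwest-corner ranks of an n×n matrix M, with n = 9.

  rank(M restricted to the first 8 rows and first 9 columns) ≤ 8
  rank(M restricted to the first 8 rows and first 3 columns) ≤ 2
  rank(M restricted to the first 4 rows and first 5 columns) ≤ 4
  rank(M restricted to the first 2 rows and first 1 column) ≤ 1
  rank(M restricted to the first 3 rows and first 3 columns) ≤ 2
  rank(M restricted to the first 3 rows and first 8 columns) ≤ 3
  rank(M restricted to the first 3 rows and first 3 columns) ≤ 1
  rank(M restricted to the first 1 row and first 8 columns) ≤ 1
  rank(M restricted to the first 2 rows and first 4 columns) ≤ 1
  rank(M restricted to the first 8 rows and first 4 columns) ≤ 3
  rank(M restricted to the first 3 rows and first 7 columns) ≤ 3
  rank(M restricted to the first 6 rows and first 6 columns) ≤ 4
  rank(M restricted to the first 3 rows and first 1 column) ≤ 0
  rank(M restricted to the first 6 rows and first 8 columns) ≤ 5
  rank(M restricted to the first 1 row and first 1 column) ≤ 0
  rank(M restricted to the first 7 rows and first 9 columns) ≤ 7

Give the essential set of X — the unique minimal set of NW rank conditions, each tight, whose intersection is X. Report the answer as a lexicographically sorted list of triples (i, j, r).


Rank table r_w(9×9) implied by the 16 constraints:

  R[1]: 0  1  1  1  1  1  1  1  1
  R[2]: 0  1  1  1  2  2  2  2  2
  R[3]: 0  1  1  2  3  3  3  3  3
  R[4]: 1  2  2  3  4  4  4  4  4
  R[5]: 1  2  2  3  4  4  5  5  5
  R[6]: 1  2  2  3  4  4  5  5  6
  R[7]: 1  2  2  3  4  5  6  6  7
  R[8]: 1  2  2  3  4  5  6  7  8
  R[9]: 1  2  3  4  5  6  7  8  9

hence w(1..9) = (2, 5, 4, 1, 7, 9, 6, 8, 3).

Fulton essential set (6 of the 13 Rothe cells):

[(2, 4, 1), (3, 1, 0), (3, 3, 1), (6, 6, 4), (6, 8, 5), (8, 3, 2)]


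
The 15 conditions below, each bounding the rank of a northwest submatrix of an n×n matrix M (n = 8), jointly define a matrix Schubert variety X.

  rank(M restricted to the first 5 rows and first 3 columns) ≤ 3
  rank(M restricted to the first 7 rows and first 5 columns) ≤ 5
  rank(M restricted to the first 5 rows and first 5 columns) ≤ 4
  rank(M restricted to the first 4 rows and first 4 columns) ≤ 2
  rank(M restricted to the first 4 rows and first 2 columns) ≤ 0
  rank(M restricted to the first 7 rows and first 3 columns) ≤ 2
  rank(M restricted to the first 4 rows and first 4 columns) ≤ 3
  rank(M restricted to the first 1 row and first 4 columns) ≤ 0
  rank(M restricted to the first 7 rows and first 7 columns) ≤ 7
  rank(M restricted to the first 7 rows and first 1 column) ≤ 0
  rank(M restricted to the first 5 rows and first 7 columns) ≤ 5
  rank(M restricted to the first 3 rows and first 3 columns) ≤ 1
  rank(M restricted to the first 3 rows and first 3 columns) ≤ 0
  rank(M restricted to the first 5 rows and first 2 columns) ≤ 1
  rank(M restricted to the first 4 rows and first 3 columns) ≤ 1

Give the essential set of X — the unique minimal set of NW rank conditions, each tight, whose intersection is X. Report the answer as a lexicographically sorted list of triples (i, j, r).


Rank table r_w(8×8) implied by the 15 constraints:

  R[1]: 0, 0, 0, 0, 1, 1, 1, 1
  R[2]: 0, 0, 0, 1, 2, 2, 2, 2
  R[3]: 0, 0, 0, 1, 2, 3, 3, 3
  R[4]: 0, 0, 1, 2, 3, 4, 4, 4
  R[5]: 0, 1, 2, 3, 4, 5, 5, 5
  R[6]: 0, 1, 2, 3, 4, 5, 6, 6
  R[7]: 0, 1, 2, 3, 4, 5, 6, 7
  R[8]: 1, 2, 3, 4, 5, 6, 7, 8

giving w = (5, 4, 6, 3, 2, 7, 8, 1) via Δ²R.

D(w) has 15 cells with 4 SE-corners; essential set:

[(1, 4, 0), (3, 3, 0), (4, 2, 0), (7, 1, 0)]


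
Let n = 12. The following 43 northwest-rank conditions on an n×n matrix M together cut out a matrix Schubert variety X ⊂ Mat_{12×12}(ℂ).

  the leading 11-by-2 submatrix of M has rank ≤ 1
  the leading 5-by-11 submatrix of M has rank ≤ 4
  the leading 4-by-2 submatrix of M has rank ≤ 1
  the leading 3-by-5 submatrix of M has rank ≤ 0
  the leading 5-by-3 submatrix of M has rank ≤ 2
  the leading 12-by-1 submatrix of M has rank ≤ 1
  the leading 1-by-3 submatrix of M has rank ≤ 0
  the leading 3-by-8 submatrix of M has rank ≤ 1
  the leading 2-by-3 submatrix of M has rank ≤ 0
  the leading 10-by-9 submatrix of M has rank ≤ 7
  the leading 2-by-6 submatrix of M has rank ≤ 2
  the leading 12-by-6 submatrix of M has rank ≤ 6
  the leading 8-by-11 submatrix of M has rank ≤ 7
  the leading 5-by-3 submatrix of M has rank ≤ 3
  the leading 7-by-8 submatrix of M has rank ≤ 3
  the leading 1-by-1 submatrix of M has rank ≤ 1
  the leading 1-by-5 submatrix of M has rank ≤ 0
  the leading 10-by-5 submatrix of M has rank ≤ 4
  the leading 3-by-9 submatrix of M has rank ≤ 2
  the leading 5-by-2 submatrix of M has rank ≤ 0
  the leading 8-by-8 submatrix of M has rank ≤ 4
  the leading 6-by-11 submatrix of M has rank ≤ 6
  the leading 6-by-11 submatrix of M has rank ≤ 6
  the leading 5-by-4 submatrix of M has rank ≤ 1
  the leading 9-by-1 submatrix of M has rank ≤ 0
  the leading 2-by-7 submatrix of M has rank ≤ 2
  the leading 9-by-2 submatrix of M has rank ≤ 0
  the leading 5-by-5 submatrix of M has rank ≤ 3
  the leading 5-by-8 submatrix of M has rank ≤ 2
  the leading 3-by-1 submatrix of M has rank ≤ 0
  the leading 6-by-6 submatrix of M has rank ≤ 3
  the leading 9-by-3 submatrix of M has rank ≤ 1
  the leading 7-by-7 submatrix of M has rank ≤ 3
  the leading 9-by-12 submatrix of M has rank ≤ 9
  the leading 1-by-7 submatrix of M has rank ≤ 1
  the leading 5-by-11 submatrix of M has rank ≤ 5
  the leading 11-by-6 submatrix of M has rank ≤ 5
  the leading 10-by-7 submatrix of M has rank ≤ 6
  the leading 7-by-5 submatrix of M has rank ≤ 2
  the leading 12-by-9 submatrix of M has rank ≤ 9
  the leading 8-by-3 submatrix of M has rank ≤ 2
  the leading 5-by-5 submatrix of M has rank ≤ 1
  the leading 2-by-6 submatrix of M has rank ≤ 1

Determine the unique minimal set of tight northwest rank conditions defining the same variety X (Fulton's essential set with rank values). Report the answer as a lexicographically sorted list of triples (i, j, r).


The tightest implied rank at each (i,j), from the 43 conditions:

  0 | 0 | 0 | 0 | 0 | 1 | 1 | 1 | 1 | 1 | 1 | 1
  0 | 0 | 0 | 0 | 0 | 1 | 1 | 1 | 2 | 2 | 2 | 2
  0 | 0 | 0 | 0 | 0 | 1 | 1 | 1 | 2 | 3 | 3 | 3
  0 | 0 | 1 | 1 | 1 | 2 | 2 | 2 | 3 | 4 | 4 | 4
  0 | 0 | 1 | 1 | 1 | 2 | 2 | 2 | 3 | 4 | 4 | 5
  0 | 0 | 1 | 2 | 2 | 3 | 3 | 3 | 4 | 5 | 5 | 6
  0 | 0 | 1 | 2 | 2 | 3 | 3 | 3 | 4 | 5 | 6 | 7
  0 | 0 | 1 | 2 | 3 | 4 | 4 | 4 | 5 | 6 | 7 | 8
  0 | 0 | 1 | 2 | 3 | 4 | 5 | 5 | 6 | 7 | 8 | 9
  1 | 1 | 2 | 3 | 4 | 5 | 6 | 6 | 7 | 8 | 9 | 10
  1 | 1 | 2 | 3 | 4 | 5 | 6 | 7 | 8 | 9 | 10 | 11
  1 | 2 | 3 | 4 | 5 | 6 | 7 | 8 | 9 | 10 | 11 | 12

second differences of R give the permutation w = (6, 9, 10, 3, 12, 4, 11, 5, 7, 1, 8, 2).

Rothe diagram D(w) (40 cells), 9 SE-corners (essential conditions):

[(3, 5, 0), (3, 8, 1), (5, 5, 1), (5, 8, 2), (5, 11, 4), (7, 5, 2), (7, 8, 3), (9, 2, 0), (11, 2, 1)]


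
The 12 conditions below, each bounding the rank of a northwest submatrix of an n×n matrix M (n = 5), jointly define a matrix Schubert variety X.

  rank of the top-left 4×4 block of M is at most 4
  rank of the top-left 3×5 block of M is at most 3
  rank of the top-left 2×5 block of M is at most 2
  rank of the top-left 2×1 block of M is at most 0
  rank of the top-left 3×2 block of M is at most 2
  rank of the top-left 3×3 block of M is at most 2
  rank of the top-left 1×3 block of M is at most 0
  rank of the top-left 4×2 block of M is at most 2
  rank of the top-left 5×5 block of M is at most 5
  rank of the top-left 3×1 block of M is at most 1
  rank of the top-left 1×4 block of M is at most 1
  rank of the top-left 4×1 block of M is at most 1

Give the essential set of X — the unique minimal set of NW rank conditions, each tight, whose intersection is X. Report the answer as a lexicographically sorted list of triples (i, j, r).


Recovering R(i,j) via the rank-extension bound from the 12 conditions:

  0  0  0  1  1
  0  1  1  2  2
  1  2  2  3  3
  1  2  3  4  4
  1  2  3  4  5

the unique w with this rank table is (4, 2, 1, 3, 5).

2 SE-corners of the 4-cell Rothe diagram give Ess(w):

[(1, 3, 0), (2, 1, 0)]


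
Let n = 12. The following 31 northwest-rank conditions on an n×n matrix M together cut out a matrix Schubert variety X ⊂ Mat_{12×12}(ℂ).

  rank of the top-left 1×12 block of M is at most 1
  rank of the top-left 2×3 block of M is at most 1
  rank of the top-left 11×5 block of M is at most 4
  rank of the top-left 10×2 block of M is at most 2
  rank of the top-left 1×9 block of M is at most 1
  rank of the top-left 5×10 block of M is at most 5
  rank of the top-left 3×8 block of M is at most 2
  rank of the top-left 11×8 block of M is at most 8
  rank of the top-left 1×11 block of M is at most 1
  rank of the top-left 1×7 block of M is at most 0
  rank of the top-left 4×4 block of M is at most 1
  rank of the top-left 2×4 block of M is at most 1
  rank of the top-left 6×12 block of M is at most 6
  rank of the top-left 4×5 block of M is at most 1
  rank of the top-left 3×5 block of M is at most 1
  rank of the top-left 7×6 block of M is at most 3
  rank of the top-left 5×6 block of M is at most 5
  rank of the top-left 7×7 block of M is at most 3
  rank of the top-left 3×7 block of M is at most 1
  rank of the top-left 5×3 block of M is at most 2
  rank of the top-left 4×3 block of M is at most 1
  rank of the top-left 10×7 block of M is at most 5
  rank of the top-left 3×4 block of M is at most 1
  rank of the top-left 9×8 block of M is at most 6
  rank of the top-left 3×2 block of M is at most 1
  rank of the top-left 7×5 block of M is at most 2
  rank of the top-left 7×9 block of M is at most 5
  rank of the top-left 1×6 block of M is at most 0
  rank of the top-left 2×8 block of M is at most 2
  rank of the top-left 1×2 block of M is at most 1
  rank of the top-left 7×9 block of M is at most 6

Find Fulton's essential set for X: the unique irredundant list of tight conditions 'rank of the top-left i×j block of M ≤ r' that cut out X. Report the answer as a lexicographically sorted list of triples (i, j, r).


Recovering R(i,j) via the rank-extension bound from the 31 conditions:

  i=1: 0 | 0 | 0 | 0 | 0 | 0 | 0 | 1 | 1 | 1 | 1 | 1
  i=2: 1 | 1 | 1 | 1 | 1 | 1 | 1 | 2 | 2 | 2 | 2 | 2
  i=3: 1 | 1 | 1 | 1 | 1 | 1 | 1 | 2 | 3 | 3 | 3 | 3
  i=4: 1 | 1 | 1 | 1 | 1 | 2 | 2 | 3 | 4 | 4 | 4 | 4
  i=5: 1 | 2 | 2 | 2 | 2 | 3 | 3 | 4 | 5 | 5 | 5 | 5
  i=6: 1 | 2 | 2 | 2 | 2 | 3 | 3 | 4 | 5 | 6 | 6 | 6
  i=7: 1 | 2 | 2 | 2 | 2 | 3 | 3 | 4 | 5 | 6 | 7 | 7
  i=8: 1 | 2 | 3 | 3 | 3 | 4 | 4 | 5 | 6 | 7 | 8 | 8
  i=9: 1 | 2 | 3 | 4 | 4 | 5 | 5 | 6 | 7 | 8 | 9 | 9
  i=10: 1 | 2 | 3 | 4 | 4 | 5 | 5 | 6 | 7 | 8 | 9 | 10
  i=11: 1 | 2 | 3 | 4 | 4 | 5 | 6 | 7 | 8 | 9 | 10 | 11
  i=12: 1 | 2 | 3 | 4 | 5 | 6 | 7 | 8 | 9 | 10 | 11 | 12

second differences of R give the permutation w = (8, 1, 9, 6, 2, 10, 11, 3, 4, 12, 7, 5).

D(w) has 28 cells with 7 SE-corners; essential set:

[(1, 7, 0), (3, 7, 1), (4, 5, 1), (7, 5, 2), (7, 7, 3), (10, 7, 5), (11, 5, 4)]


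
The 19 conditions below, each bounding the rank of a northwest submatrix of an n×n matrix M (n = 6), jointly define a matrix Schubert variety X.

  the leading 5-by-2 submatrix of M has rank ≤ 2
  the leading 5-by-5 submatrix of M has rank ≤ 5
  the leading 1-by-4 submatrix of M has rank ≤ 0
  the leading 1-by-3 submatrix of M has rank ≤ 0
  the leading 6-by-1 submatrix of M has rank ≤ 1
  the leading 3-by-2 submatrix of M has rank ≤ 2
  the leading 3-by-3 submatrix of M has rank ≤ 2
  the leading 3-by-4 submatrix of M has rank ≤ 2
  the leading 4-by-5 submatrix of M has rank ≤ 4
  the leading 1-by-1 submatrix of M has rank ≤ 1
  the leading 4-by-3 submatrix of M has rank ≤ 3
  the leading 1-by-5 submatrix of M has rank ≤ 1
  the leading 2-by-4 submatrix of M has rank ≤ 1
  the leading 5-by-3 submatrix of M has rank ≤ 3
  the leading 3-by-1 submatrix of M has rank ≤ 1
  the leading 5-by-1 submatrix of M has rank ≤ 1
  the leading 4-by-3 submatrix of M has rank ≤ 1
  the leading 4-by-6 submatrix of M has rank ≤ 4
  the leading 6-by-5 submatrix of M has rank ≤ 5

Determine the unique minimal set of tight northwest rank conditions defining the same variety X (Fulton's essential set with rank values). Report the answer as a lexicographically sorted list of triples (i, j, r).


Computing R[i][j] = min implied NW-rank bound (n=6, 19 conditions):

  R[1]: 0  0  0  0  1  1
  R[2]: 1  1  1  1  2  2
  R[3]: 1  1  1  2  3  3
  R[4]: 1  1  1  2  3  4
  R[5]: 1  2  2  3  4  5
  R[6]: 1  2  3  4  5  6

reading off 1-entries of Δ²R: w = (5, 1, 4, 6, 2, 3).

ℓ(w)=8; the 2 essential cells (i,j,r):

[(1, 4, 0), (4, 3, 1)]


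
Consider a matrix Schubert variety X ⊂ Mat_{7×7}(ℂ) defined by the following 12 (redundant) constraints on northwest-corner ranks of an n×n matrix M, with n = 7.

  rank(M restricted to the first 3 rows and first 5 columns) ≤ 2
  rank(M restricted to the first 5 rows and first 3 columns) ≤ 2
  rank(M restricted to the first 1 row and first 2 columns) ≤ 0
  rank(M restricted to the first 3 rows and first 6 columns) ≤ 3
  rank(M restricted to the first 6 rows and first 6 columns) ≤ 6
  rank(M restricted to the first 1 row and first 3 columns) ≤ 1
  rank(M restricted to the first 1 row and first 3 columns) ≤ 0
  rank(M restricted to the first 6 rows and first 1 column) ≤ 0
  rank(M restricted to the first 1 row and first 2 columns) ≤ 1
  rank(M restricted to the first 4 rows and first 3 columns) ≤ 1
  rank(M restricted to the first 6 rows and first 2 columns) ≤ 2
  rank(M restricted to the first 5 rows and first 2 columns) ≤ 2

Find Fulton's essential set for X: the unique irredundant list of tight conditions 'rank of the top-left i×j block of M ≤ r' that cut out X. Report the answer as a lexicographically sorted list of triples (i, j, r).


Recovering R(i,j) via the rank-extension bound from the 12 conditions:

  R[1]: 0, 0, 0, 1, 1, 1, 1
  R[2]: 0, 1, 1, 2, 2, 2, 2
  R[3]: 0, 1, 1, 2, 2, 3, 3
  R[4]: 0, 1, 1, 2, 3, 4, 4
  R[5]: 0, 1, 2, 3, 4, 5, 5
  R[6]: 0, 1, 2, 3, 4, 5, 6
  R[7]: 1, 2, 3, 4, 5, 6, 7

the unique w with this rank table is (4, 2, 6, 5, 3, 7, 1).

|D(w)|=11, |Ess(w)|=4:

[(1, 3, 0), (3, 5, 2), (4, 3, 1), (6, 1, 0)]


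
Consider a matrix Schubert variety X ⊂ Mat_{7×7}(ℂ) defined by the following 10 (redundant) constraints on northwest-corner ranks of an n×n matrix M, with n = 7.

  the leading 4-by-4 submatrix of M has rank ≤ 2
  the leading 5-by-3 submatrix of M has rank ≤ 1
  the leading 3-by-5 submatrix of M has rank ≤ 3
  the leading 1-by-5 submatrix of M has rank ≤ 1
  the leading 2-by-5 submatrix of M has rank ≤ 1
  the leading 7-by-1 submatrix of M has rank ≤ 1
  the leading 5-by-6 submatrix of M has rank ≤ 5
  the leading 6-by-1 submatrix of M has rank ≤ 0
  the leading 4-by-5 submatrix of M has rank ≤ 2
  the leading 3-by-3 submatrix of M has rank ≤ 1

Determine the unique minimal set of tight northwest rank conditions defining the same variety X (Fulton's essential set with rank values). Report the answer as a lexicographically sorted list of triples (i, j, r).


Propagating the 10 rank bounds to every northwest block:

  row 1: 0 1 1 1 1 1 1
  row 2: 0 1 1 1 1 2 2
  row 3: 0 1 1 2 2 3 3
  row 4: 0 1 1 2 2 3 4
  row 5: 0 1 1 2 3 4 5
  row 6: 0 1 2 3 4 5 6
  row 7: 1 2 3 4 5 6 7

so w = (2, 6, 4, 7, 5, 3, 1).

|D(w)|=13, |Ess(w)|=4:

[(2, 5, 1), (4, 5, 2), (5, 3, 1), (6, 1, 0)]


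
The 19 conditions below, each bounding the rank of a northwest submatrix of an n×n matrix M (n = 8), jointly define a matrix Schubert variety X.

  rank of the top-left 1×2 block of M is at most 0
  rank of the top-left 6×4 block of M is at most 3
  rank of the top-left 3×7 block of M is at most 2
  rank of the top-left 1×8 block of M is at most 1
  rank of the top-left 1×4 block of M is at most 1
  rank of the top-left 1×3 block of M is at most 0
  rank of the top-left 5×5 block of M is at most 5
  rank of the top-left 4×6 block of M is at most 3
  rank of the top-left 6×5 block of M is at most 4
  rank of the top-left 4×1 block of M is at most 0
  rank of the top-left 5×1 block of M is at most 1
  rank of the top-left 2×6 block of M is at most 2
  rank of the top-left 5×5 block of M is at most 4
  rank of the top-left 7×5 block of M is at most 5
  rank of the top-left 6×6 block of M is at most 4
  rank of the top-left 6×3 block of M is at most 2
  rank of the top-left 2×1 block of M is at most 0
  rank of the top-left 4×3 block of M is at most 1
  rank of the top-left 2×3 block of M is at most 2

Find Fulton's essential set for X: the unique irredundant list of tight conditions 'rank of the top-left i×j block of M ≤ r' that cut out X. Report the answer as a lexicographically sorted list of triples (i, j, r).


Propagating the 19 rank bounds to every northwest block:

  row 1: 0  0  0  1  1  1  1  1
  row 2: 0  1  1  2  2  2  2  2
  row 3: 0  1  1  2  2  2  2  3
  row 4: 0  1  1  2  3  3  3  4
  row 5: 1  2  2  3  4  4  4  5
  row 6: 1  2  2  3  4  4  5  6
  row 7: 1  2  3  4  5  5  6  7
  row 8: 1  2  3  4  5  6  7  8

so w = (4, 2, 8, 5, 1, 7, 3, 6).

Fulton essential set (6 of the 13 Rothe cells):

[(1, 3, 0), (3, 7, 2), (4, 1, 0), (4, 3, 1), (6, 3, 2), (6, 6, 4)]


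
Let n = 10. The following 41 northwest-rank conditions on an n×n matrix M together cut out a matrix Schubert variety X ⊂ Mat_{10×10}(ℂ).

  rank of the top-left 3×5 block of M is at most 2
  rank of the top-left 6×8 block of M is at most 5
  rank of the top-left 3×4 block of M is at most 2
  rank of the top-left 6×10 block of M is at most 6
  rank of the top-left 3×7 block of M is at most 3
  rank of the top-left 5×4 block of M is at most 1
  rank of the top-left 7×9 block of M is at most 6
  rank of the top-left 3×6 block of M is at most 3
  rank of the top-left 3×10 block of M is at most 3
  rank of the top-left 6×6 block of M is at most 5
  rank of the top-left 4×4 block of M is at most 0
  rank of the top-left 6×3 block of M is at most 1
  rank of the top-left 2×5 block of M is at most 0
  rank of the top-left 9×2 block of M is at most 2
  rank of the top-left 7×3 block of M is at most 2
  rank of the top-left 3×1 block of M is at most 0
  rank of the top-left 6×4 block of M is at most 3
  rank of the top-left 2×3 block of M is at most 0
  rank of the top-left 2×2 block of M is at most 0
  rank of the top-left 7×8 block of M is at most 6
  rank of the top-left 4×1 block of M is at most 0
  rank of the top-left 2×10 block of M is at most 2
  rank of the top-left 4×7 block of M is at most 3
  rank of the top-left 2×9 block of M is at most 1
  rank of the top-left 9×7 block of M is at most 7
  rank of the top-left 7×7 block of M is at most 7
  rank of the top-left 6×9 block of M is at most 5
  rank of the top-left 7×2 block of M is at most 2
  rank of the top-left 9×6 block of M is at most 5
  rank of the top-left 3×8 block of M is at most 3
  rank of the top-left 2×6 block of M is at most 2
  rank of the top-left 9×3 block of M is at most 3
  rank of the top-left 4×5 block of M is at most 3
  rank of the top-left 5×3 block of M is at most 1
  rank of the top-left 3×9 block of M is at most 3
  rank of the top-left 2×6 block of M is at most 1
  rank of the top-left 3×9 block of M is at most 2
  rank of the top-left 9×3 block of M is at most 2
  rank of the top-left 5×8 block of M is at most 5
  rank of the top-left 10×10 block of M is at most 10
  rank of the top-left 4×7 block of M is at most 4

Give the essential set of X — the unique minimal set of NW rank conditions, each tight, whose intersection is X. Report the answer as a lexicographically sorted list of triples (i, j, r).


Computing R[i][j] = min implied NW-rank bound (n=10, 41 conditions):

  i=1: 0, 0, 0, 0, 0, 1, 1, 1, 1, 1
  i=2: 0, 0, 0, 0, 0, 1, 1, 1, 1, 2
  i=3: 0, 0, 0, 0, 1, 2, 2, 2, 2, 3
  i=4: 0, 0, 0, 0, 1, 2, 3, 3, 3, 4
  i=5: 1, 1, 1, 1, 2, 3, 4, 4, 4, 5
  i=6: 1, 1, 1, 2, 3, 4, 5, 5, 5, 6
  i=7: 1, 2, 2, 3, 4, 5, 6, 6, 6, 7
  i=8: 1, 2, 2, 3, 4, 5, 6, 7, 7, 8
  i=9: 1, 2, 2, 3, 4, 5, 6, 7, 8, 9
  i=10: 1, 2, 3, 4, 5, 6, 7, 8, 9, 10

the unique w with this rank table is (6, 10, 5, 7, 1, 4, 2, 8, 9, 3).

|D(w)|=25, |Ess(w)|=5:

[(2, 5, 0), (2, 9, 1), (4, 4, 0), (6, 3, 1), (9, 3, 2)]


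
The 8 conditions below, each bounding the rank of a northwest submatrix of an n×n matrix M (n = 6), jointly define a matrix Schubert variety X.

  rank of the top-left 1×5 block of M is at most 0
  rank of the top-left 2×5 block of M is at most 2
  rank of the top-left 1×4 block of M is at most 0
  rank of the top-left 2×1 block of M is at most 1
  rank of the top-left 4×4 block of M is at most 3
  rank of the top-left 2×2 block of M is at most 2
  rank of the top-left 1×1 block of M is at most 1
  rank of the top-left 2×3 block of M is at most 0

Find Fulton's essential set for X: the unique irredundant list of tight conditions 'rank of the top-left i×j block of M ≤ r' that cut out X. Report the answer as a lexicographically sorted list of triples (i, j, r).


Recovering R(i,j) via the rank-extension bound from the 8 conditions:

  row 1: 0, 0, 0, 0, 0, 1
  row 2: 0, 0, 0, 1, 1, 2
  row 3: 1, 1, 1, 2, 2, 3
  row 4: 1, 2, 2, 3, 3, 4
  row 5: 1, 2, 3, 4, 4, 5
  row 6: 1, 2, 3, 4, 5, 6

hence w(1..6) = (6, 4, 1, 2, 3, 5).

Fulton essential set (2 of the 8 Rothe cells):

[(1, 5, 0), (2, 3, 0)]


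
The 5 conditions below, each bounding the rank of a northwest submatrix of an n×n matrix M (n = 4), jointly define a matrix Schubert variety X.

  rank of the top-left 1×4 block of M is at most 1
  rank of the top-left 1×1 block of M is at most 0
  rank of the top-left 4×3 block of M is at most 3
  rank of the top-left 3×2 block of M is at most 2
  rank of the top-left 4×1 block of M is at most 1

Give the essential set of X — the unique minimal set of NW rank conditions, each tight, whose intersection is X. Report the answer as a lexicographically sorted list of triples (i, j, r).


Propagating the 5 rank bounds to every northwest block:

  row 1: 0  1  1  1
  row 2: 1  2  2  2
  row 3: 1  2  3  3
  row 4: 1  2  3  4

hence w(1..4) = (2, 1, 3, 4).

|D(w)|=1, |Ess(w)|=1:

[(1, 1, 0)]


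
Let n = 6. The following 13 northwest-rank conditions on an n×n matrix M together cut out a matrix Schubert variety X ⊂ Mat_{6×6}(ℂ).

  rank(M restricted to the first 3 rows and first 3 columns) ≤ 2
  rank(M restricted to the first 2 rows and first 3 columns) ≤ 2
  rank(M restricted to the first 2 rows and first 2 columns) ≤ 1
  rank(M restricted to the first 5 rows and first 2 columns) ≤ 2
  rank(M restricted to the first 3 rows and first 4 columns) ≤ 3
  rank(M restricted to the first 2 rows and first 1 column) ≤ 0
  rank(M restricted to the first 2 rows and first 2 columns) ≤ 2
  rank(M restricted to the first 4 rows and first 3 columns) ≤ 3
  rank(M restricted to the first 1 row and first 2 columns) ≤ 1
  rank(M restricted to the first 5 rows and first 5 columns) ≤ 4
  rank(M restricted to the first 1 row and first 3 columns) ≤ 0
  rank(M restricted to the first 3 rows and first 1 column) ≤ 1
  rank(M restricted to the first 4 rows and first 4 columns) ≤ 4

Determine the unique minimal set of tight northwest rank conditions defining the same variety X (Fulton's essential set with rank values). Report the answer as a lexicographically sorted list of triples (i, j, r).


Propagating the 13 rank bounds to every northwest block:

  row 1: 0  0  0  1  1  1
  row 2: 0  1  1  2  2  2
  row 3: 1  2  2  3  3  3
  row 4: 1  2  3  4  4  4
  row 5: 1  2  3  4  4  5
  row 6: 1  2  3  4  5  6

so w = (4, 2, 1, 3, 6, 5).

3 SE-corners of the 5-cell Rothe diagram give Ess(w):

[(1, 3, 0), (2, 1, 0), (5, 5, 4)]


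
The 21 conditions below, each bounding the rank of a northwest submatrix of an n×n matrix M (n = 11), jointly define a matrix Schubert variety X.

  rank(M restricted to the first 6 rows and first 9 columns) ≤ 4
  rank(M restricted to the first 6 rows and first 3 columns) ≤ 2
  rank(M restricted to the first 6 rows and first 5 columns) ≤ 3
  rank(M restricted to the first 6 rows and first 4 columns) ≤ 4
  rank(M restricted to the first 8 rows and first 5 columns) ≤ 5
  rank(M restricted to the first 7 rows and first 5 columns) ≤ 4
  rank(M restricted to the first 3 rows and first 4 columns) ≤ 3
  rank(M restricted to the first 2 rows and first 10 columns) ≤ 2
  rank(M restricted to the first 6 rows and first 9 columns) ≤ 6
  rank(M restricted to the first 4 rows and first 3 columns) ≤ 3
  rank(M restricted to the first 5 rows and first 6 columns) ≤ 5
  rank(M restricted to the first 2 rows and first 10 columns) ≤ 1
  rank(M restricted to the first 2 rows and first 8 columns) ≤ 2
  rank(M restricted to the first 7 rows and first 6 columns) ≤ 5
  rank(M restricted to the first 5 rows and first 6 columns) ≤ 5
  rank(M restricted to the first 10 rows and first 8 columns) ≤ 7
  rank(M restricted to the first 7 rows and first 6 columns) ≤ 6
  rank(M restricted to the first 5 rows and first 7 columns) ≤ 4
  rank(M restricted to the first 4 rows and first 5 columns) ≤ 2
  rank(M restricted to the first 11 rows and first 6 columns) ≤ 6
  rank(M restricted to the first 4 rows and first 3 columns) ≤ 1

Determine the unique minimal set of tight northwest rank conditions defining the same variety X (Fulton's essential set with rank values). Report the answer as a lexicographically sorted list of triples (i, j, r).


Rank table r_w(11×11) implied by the 21 constraints:

  i=1: 1 | 1 | 1 | 1 | 1 | 1 | 1 | 1 | 1 | 1 | 1
  i=2: 1 | 1 | 1 | 1 | 1 | 1 | 1 | 1 | 1 | 1 | 2
  i=3: 1 | 1 | 1 | 2 | 2 | 2 | 2 | 2 | 2 | 2 | 3
  i=4: 1 | 1 | 1 | 2 | 2 | 3 | 3 | 3 | 3 | 3 | 4
  i=5: 1 | 2 | 2 | 3 | 3 | 4 | 4 | 4 | 4 | 4 | 5
  i=6: 1 | 2 | 2 | 3 | 3 | 4 | 4 | 4 | 4 | 5 | 6
  i=7: 1 | 2 | 3 | 4 | 4 | 5 | 5 | 5 | 5 | 6 | 7
  i=8: 1 | 2 | 3 | 4 | 5 | 6 | 6 | 6 | 6 | 7 | 8
  i=9: 1 | 2 | 3 | 4 | 5 | 6 | 7 | 7 | 7 | 8 | 9
  i=10: 1 | 2 | 3 | 4 | 5 | 6 | 7 | 7 | 8 | 9 | 10
  i=11: 1 | 2 | 3 | 4 | 5 | 6 | 7 | 8 | 9 | 10 | 11

the unique w with this rank table is (1, 11, 4, 6, 2, 10, 3, 5, 7, 9, 8).

Fulton essential set (7 of the 20 Rothe cells):

[(2, 10, 1), (4, 3, 1), (4, 5, 2), (6, 3, 2), (6, 5, 3), (6, 9, 4), (10, 8, 7)]


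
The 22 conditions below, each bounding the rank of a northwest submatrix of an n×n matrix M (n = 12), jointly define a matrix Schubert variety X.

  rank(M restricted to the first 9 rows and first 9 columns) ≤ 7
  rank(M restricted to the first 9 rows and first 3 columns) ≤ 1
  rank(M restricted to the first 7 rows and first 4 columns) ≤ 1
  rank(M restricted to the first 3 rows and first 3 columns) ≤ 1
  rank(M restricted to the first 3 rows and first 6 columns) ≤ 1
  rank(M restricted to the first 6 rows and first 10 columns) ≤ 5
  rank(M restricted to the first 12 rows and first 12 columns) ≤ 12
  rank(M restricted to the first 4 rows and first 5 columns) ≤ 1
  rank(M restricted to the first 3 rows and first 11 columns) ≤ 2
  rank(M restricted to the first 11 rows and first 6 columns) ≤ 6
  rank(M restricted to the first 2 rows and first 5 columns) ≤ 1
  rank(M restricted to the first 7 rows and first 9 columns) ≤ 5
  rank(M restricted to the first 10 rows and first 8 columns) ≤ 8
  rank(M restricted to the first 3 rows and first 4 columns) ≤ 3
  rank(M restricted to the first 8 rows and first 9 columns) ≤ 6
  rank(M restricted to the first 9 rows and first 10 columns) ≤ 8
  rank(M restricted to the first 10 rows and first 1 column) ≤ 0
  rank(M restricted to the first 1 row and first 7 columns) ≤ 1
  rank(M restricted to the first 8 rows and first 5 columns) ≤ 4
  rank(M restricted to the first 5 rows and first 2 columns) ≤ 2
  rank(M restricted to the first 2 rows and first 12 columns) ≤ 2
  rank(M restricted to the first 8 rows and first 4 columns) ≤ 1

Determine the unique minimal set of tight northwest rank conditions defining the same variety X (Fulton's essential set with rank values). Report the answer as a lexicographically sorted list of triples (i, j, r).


Reconstructing r_w from the 22 given conditions:

  0  1  1  1  1  1  1  1  1  1  1  1
  0  1  1  1  1  1  2  2  2  2  2  2
  0  1  1  1  1  1  2  2  2  2  2  3
  0  1  1  1  1  2  3  3  3  3  3  4
  0  1  1  1  2  3  4  4  4  4  4  5
  0  1  1  1  2  3  4  5  5  5  5  6
  0  1  1  1  2  3  4  5  5  6  6  7
  0  1  1  1  2  3  4  5  6  7  7  8
  0  1  1  2  3  4  5  6  7  8  8  9
  0  1  2  3  4  5  6  7  8  9  9  10
  1  2  3  4  5  6  7  8  9  10  10  11
  1  2  3  4  5  6  7  8  9  10  11  12

reading off 1-entries of Δ²R: w = (2, 7, 12, 6, 5, 8, 10, 9, 4, 3, 1, 11).

D(w) has 35 cells with 7 SE-corners; essential set:

[(3, 6, 1), (3, 11, 2), (4, 5, 1), (7, 9, 5), (8, 4, 1), (9, 3, 1), (10, 1, 0)]


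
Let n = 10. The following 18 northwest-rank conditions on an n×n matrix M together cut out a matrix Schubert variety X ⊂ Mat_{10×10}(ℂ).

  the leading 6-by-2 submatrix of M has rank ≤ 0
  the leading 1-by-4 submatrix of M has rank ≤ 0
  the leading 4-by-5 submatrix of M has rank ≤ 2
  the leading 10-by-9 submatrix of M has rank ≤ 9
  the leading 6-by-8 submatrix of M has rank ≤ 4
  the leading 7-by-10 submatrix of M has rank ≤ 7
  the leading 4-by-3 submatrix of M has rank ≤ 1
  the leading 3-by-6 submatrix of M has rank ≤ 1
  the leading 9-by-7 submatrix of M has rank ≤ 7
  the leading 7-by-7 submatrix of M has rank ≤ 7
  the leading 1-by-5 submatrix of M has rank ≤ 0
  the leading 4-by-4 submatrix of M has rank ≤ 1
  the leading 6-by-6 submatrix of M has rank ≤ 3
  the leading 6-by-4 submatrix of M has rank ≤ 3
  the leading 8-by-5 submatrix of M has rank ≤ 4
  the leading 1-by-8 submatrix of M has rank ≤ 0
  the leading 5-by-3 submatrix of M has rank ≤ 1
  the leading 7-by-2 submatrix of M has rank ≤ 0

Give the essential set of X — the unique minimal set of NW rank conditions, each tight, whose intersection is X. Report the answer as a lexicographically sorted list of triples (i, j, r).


Propagating the 18 rank bounds to every northwest block:

  0  0  0  0  0  0  0  0  1  1
  0  0  1  1  1  1  1  1  2  2
  0  0  1  1  1  1  2  2  3  3
  0  0  1  1  2  2  3  3  4  4
  0  0  1  2  3  3  4  4  5  5
  0  0  1  2  3  3  4  4  5  6
  0  0  1  2  3  4  5  5  6  7
  1  1  2  3  4  5  6  6  7  8
  1  2  3  4  5  6  7  7  8  9
  1  2  3  4  5  6  7  8  9  10

giving w = (9, 3, 7, 5, 4, 10, 6, 1, 2, 8) via Δ²R.

Fulton essential set (6 of the 26 Rothe cells):

[(1, 8, 0), (3, 6, 1), (4, 4, 1), (6, 6, 3), (6, 8, 4), (7, 2, 0)]


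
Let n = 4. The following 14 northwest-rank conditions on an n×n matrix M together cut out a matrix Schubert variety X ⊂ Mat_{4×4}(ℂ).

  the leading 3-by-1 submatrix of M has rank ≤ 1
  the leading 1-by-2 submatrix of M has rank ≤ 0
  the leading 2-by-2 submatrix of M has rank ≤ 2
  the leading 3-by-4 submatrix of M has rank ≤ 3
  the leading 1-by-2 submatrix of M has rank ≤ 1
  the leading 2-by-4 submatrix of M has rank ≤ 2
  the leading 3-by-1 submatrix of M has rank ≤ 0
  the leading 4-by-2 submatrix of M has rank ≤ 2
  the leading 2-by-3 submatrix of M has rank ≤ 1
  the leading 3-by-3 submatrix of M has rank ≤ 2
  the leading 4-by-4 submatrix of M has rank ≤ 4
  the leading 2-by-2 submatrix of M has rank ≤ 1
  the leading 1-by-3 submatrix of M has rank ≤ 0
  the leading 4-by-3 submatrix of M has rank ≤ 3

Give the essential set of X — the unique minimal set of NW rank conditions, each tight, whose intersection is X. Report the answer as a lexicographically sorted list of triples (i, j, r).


Computing R[i][j] = min implied NW-rank bound (n=4, 14 conditions):

  0  0  0  1
  0  1  1  2
  0  1  2  3
  1  2  3  4

giving w = (4, 2, 3, 1) via Δ²R.

|D(w)|=5, |Ess(w)|=2:

[(1, 3, 0), (3, 1, 0)]


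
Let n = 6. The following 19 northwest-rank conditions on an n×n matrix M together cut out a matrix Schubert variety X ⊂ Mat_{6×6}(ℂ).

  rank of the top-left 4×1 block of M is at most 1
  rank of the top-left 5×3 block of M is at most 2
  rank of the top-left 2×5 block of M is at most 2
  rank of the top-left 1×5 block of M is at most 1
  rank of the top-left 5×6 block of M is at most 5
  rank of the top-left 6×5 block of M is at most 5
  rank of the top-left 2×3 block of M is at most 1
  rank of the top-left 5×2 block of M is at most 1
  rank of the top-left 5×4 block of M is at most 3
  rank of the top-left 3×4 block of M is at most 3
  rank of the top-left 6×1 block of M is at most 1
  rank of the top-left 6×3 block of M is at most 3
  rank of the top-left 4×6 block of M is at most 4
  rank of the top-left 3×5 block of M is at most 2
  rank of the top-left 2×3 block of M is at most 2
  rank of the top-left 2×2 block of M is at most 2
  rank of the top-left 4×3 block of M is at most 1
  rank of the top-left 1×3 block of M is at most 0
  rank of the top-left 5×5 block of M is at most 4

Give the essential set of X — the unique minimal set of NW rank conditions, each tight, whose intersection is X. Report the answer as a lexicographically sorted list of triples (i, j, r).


Propagating the 19 rank bounds to every northwest block:

  R[1]: 0 | 0 | 0 | 1 | 1 | 1
  R[2]: 1 | 1 | 1 | 2 | 2 | 2
  R[3]: 1 | 1 | 1 | 2 | 2 | 3
  R[4]: 1 | 1 | 1 | 2 | 3 | 4
  R[5]: 1 | 1 | 2 | 3 | 4 | 5
  R[6]: 1 | 2 | 3 | 4 | 5 | 6

the unique w with this rank table is (4, 1, 6, 5, 3, 2).

ℓ(w)=9; the 4 essential cells (i,j,r):

[(1, 3, 0), (3, 5, 2), (4, 3, 1), (5, 2, 1)]


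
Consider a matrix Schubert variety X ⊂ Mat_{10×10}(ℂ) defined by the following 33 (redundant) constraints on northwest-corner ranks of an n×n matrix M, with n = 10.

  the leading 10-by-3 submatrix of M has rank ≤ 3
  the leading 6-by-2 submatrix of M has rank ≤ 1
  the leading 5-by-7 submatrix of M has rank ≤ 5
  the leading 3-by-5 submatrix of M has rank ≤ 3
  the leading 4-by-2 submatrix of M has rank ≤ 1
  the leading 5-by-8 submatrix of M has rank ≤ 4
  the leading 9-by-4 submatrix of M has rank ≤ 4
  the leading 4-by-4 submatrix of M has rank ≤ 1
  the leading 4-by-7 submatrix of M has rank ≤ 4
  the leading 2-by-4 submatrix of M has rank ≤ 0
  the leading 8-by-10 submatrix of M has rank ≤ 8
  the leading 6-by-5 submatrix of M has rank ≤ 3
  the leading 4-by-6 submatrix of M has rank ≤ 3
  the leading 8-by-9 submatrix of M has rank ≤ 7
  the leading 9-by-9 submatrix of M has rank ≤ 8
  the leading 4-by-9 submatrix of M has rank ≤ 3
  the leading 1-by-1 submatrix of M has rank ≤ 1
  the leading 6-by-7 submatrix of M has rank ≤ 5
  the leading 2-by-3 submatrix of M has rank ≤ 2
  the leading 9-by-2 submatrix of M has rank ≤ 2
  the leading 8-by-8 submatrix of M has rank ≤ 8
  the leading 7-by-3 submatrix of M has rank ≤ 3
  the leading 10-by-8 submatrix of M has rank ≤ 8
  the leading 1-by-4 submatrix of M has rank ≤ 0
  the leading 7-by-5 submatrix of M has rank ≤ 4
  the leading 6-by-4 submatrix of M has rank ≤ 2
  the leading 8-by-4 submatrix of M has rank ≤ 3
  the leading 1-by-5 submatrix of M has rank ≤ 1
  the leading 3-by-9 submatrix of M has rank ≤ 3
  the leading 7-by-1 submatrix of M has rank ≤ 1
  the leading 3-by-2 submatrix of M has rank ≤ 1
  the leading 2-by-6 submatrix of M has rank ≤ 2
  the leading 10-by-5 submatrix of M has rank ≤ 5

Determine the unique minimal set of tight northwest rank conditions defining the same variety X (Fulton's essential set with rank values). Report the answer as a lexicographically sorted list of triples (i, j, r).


Rank table r_w(10×10) implied by the 33 constraints:

  i=1: 0 | 0 | 0 | 0 | 1 | 1 | 1 | 1 | 1 | 1
  i=2: 0 | 0 | 0 | 0 | 1 | 2 | 2 | 2 | 2 | 2
  i=3: 1 | 1 | 1 | 1 | 2 | 3 | 3 | 3 | 3 | 3
  i=4: 1 | 1 | 1 | 1 | 2 | 3 | 3 | 3 | 3 | 4
  i=5: 1 | 1 | 2 | 2 | 3 | 4 | 4 | 4 | 4 | 5
  i=6: 1 | 1 | 2 | 2 | 3 | 4 | 5 | 5 | 5 | 6
  i=7: 1 | 2 | 3 | 3 | 4 | 5 | 6 | 6 | 6 | 7
  i=8: 1 | 2 | 3 | 3 | 4 | 5 | 6 | 7 | 7 | 8
  i=9: 1 | 2 | 3 | 4 | 5 | 6 | 7 | 8 | 8 | 9
  i=10: 1 | 2 | 3 | 4 | 5 | 6 | 7 | 8 | 9 | 10

reading off 1-entries of Δ²R: w = (5, 6, 1, 10, 3, 7, 2, 8, 4, 9).

ℓ(w)=18; the 6 essential cells (i,j,r):

[(2, 4, 0), (4, 4, 1), (4, 9, 3), (6, 2, 1), (6, 4, 2), (8, 4, 3)]


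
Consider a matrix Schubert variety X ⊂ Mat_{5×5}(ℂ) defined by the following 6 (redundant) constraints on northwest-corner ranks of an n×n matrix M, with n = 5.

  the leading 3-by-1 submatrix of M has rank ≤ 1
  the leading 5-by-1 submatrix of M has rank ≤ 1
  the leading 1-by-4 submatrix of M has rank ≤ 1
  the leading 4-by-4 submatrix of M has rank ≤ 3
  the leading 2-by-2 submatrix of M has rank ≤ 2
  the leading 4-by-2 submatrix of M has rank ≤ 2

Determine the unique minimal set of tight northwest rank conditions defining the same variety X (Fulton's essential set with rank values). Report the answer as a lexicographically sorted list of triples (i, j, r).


Computing R[i][j] = min implied NW-rank bound (n=5, 6 conditions):

  1 1 1 1 1
  1 2 2 2 2
  1 2 3 3 3
  1 2 3 3 4
  1 2 3 4 5

second differences of R give the permutation w = (1, 2, 3, 5, 4).

Rothe diagram D(w) (1 cell), 1 SE-corner (essential condition):

[(4, 4, 3)]


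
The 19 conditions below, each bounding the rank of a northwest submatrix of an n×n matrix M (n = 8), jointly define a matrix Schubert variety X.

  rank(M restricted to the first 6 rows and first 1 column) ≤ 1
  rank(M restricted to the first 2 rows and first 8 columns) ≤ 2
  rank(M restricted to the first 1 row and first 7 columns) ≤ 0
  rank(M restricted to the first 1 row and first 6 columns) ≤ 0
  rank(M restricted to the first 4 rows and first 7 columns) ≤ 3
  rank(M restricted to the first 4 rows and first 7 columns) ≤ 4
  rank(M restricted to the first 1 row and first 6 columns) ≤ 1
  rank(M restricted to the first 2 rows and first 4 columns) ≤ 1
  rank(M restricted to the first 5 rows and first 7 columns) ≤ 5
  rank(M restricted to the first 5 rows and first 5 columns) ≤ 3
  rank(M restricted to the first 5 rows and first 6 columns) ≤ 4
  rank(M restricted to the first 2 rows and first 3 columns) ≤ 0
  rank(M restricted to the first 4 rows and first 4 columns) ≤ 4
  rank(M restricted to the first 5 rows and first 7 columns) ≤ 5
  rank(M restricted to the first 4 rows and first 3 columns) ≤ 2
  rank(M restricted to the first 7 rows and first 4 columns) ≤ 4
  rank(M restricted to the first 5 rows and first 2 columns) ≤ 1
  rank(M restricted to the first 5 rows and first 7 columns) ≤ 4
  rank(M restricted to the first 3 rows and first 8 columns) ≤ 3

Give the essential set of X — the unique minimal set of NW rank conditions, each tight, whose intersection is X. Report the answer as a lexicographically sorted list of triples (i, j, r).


Propagating the 19 rank bounds to every northwest block:

  R[1]: 0  0  0  0  0  0  0  1
  R[2]: 0  0  0  1  1  1  1  2
  R[3]: 1  1  1  2  2  2  2  3
  R[4]: 1  1  2  3  3  3  3  4
  R[5]: 1  1  2  3  3  4  4  5
  R[6]: 1  2  3  4  4  5  5  6
  R[7]: 1  2  3  4  5  6  6  7
  R[8]: 1  2  3  4  5  6  7  8

hence w(1..8) = (8, 4, 1, 3, 6, 2, 5, 7).

|D(w)|=13, |Ess(w)|=4:

[(1, 7, 0), (2, 3, 0), (5, 2, 1), (5, 5, 3)]


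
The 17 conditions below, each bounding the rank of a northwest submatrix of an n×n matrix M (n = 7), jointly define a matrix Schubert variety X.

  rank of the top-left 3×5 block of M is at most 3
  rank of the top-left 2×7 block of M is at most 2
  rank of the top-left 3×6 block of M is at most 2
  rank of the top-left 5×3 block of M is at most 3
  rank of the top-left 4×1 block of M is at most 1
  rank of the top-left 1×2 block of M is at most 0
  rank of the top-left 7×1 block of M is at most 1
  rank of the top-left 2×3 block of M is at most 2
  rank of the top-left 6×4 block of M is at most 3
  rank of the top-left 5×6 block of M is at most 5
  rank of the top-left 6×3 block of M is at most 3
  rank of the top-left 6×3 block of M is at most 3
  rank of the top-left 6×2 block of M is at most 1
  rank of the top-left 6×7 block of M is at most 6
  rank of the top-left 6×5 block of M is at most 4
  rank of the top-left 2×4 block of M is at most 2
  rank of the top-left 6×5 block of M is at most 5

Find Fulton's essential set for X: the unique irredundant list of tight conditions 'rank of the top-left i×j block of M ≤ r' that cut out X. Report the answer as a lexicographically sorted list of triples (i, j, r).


Reconstructing r_w from the 17 given conditions:

  row 1: 0 0 1 1 1 1 1
  row 2: 1 1 2 2 2 2 2
  row 3: 1 1 2 2 2 2 3
  row 4: 1 1 2 3 3 3 4
  row 5: 1 1 2 3 4 4 5
  row 6: 1 1 2 3 4 5 6
  row 7: 1 2 3 4 5 6 7

second differences of R give the permutation w = (3, 1, 7, 4, 5, 6, 2).

|D(w)|=9, |Ess(w)|=3:

[(1, 2, 0), (3, 6, 2), (6, 2, 1)]
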